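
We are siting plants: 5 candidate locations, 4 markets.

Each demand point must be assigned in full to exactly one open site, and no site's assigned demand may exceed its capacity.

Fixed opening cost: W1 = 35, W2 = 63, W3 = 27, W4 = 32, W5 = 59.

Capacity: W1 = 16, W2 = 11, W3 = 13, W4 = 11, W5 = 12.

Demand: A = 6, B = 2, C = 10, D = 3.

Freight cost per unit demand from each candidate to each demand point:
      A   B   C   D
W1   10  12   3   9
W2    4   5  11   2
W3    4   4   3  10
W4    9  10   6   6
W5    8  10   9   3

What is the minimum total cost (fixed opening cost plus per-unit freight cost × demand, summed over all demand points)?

151

Open {W1, W3}; cheapest assignment that respects the capacities:
  W1 (cap 16, load 13): C, D — cost 10×3 + 3×9 = 57
  W3 (cap 13, load 8): A, B — cost 6×4 + 2×4 = 32
  Shipping 89, fixed 62 → total 151.
  Any other capacity-feasible assignment to {W1, W3} ships for at least 89.
Compare {W2, W3}: its best feasible assignment gives total 158.
Compare {W1, W2}: its best feasible assignment gives total 168.
Every other set of open sites that can feasibly serve all demand totals ≥ 158 even under its best assignment. Minimum: 151.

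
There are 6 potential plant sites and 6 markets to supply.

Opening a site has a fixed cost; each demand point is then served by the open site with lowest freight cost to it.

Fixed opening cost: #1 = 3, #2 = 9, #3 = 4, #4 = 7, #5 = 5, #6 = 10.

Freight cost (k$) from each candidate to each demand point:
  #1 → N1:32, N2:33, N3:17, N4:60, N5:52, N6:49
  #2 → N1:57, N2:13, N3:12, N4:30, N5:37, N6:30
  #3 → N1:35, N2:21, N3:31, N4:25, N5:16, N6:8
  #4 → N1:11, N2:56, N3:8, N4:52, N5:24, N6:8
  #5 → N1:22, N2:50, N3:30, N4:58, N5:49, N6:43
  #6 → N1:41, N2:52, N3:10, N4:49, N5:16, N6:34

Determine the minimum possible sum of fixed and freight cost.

100

Open {#3, #4}: assign each demand point to its cheapest open site.
  N1→#4 11, N2→#3 21, N3→#4 8, N4→#3 25, N5→#3 16, N6→#3 8
  freight cost 89, fixed 11 → total 100.
Compare {#2, #3, #4}: freight cost 81 + fixed 20 = 101.
Compare {#1, #3, #4}: freight cost 89 + fixed 14 = 103.
Compare {#1, #2, #3, #4}: freight cost 81 + fixed 23 = 104.
All other subsets cost ≥ 101. Minimum total cost: 100.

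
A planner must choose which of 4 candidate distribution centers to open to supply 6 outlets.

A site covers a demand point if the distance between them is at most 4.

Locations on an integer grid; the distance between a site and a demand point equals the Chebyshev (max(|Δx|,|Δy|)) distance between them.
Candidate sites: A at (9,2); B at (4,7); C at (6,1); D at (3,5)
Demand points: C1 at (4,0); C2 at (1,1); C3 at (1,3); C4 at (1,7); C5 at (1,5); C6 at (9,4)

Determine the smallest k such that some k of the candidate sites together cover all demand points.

2

Coverage sets (demand points within 4 of each site):
  A: {C6}
  B: {C3, C4, C5}
  C: {C1, C6}
  D: {C2, C3, C4, C5}
No single site covers all 6 demand points.
But {C, D} covers everything, so the minimum is 2.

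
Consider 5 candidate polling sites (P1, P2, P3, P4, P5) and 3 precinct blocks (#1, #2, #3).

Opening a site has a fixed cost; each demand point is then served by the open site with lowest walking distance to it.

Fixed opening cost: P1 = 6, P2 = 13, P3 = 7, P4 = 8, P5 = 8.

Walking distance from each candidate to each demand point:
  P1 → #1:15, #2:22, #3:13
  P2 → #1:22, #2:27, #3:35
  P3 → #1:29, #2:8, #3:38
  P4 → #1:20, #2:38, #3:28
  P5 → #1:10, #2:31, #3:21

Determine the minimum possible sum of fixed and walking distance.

Open {P1, P3}: assign each demand point to its cheapest open site.
  #1→P1 15, #2→P3 8, #3→P1 13
  walking distance 36, fixed 13 → total 49.
Compare {P1, P3, P5}: walking distance 31 + fixed 21 = 52.
Compare {P3, P5}: walking distance 39 + fixed 15 = 54.
Compare {P1}: walking distance 50 + fixed 6 = 56.
All other subsets cost ≥ 52. Minimum total cost: 49.

49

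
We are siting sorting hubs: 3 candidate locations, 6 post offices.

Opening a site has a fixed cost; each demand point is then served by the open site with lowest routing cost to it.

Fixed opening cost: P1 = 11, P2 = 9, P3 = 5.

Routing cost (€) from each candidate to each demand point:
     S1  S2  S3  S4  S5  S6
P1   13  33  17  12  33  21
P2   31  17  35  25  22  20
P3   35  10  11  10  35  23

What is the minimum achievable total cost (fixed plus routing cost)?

111

Open {P1, P2, P3}: assign each demand point to its cheapest open site.
  S1→P1 13, S2→P3 10, S3→P3 11, S4→P3 10, S5→P2 22, S6→P2 20
  routing cost 86, fixed 25 → total 111.
Compare {P1, P3}: routing cost 98 + fixed 16 = 114.
Compare {P2, P3}: routing cost 104 + fixed 14 = 118.
Compare {P1, P2}: routing cost 101 + fixed 20 = 121.
All other subsets cost ≥ 114. Minimum total cost: 111.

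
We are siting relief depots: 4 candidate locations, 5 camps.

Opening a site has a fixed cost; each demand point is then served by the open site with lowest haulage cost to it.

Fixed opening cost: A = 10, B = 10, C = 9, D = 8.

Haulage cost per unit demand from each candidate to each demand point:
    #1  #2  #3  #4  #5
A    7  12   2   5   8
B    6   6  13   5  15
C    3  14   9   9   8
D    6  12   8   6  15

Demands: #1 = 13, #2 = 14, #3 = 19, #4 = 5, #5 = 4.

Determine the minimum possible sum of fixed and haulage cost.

Open {A, B, C}: assign each demand point to its cheapest open site.
  #1→C 13×3=39, #2→B 14×6=84, #3→A 19×2=38, #4→A 5×5=25, #5→A 4×8=32
  haulage cost 218, fixed 29 → total 247.
Compare {A, B, C, D}: haulage cost 218 + fixed 37 = 255.
Compare {A, B}: haulage cost 257 + fixed 20 = 277.
Compare {A, B, D}: haulage cost 257 + fixed 28 = 285.
All other subsets cost ≥ 255. Minimum total cost: 247.

247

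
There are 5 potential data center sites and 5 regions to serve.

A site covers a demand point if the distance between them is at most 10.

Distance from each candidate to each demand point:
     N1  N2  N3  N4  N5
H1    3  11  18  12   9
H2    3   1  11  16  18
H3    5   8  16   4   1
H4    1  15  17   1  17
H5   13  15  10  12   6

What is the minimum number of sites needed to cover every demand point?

Coverage sets (demand points within 10 of each site):
  H1: {N1, N5}
  H2: {N1, N2}
  H3: {N1, N2, N4, N5}
  H4: {N1, N4}
  H5: {N3, N5}
No single site covers all 5 demand points.
But {H3, H5} covers everything, so the minimum is 2.

2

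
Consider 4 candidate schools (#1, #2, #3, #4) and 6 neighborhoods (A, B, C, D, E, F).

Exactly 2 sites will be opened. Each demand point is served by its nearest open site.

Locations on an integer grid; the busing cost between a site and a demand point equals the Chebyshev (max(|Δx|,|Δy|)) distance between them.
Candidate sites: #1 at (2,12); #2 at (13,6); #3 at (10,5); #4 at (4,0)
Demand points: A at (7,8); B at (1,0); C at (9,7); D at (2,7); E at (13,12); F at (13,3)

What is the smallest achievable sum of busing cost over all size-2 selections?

Open {#3, #4}.
  A→#3 3, B→#4 3, C→#3 2, D→#4 7, E→#3 7, F→#3 3  ⇒ total 25.
Compare {#1, #3}: total 29.
Compare {#2, #4}: total 29.
No size-2 selection does better; minimum is 25.

25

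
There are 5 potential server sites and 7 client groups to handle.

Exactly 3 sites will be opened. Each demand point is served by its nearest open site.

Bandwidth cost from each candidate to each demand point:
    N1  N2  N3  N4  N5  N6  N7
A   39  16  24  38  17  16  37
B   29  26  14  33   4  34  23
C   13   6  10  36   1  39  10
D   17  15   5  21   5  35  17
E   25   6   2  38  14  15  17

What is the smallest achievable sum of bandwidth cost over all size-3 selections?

68

Open {C, D, E}.
  N1→C 13, N2→C 6, N3→E 2, N4→D 21, N5→C 1, N6→E 15, N7→C 10  ⇒ total 68.
Compare {A, C, D}: total 72.
Compare {B, C, E}: total 80.
No size-3 selection does better; minimum is 68.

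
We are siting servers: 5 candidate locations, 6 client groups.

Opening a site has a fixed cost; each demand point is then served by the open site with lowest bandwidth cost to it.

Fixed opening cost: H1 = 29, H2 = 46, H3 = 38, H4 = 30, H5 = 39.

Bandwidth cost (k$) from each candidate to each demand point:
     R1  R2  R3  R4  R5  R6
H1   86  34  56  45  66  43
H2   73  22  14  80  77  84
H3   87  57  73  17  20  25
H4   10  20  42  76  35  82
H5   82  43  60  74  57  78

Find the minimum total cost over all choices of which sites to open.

Open {H3, H4}: assign each demand point to its cheapest open site.
  R1→H4 10, R2→H4 20, R3→H4 42, R4→H3 17, R5→H3 20, R6→H3 25
  bandwidth cost 134, fixed 68 → total 202.
Compare {H2, H3, H4}: bandwidth cost 106 + fixed 114 = 220.
Compare {H1, H3, H4}: bandwidth cost 134 + fixed 97 = 231.
Compare {H3, H4, H5}: bandwidth cost 134 + fixed 107 = 241.
All other subsets cost ≥ 220. Minimum total cost: 202.

202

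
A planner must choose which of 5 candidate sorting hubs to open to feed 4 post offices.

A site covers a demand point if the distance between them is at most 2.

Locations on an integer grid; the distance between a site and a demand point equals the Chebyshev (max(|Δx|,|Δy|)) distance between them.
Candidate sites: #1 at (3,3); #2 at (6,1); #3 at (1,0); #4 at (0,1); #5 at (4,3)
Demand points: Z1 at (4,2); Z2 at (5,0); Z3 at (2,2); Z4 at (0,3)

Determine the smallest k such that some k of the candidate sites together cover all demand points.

2

Coverage sets (demand points within 2 of each site):
  #1: {Z1, Z3}
  #2: {Z1, Z2}
  #3: {Z3}
  #4: {Z3, Z4}
  #5: {Z1, Z3}
No single site covers all 4 demand points.
But {#2, #4} covers everything, so the minimum is 2.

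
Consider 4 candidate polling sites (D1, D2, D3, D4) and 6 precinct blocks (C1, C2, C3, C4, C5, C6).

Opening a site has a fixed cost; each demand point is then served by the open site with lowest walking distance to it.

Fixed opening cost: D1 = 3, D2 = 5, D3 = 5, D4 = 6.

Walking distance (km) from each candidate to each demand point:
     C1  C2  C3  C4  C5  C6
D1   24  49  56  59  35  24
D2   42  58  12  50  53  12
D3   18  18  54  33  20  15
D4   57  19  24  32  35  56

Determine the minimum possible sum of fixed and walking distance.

123

Open {D2, D3}: assign each demand point to its cheapest open site.
  C1→D3 18, C2→D3 18, C3→D2 12, C4→D3 33, C5→D3 20, C6→D2 12
  walking distance 113, fixed 10 → total 123.
Compare {D1, D2, D3}: walking distance 113 + fixed 13 = 126.
Compare {D2, D3, D4}: walking distance 112 + fixed 16 = 128.
Compare {D1, D2, D3, D4}: walking distance 112 + fixed 19 = 131.
All other subsets cost ≥ 126. Minimum total cost: 123.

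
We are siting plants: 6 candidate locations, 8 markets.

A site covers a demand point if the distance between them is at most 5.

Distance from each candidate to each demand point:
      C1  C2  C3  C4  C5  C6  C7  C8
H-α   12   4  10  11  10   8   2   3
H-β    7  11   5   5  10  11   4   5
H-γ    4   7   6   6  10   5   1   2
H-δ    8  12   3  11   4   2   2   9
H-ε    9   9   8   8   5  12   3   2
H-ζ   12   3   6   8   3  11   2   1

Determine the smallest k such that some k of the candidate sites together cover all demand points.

3

Coverage sets (demand points within 5 of each site):
  H-α: {C2, C7, C8}
  H-β: {C3, C4, C7, C8}
  H-γ: {C1, C6, C7, C8}
  H-δ: {C3, C5, C6, C7}
  H-ε: {C5, C7, C8}
  H-ζ: {C2, C5, C7, C8}
No 2 sites suffice: every size-2 union leaves at least one demand point uncovered.
But {H-β, H-γ, H-ζ} covers everything, so the minimum is 3.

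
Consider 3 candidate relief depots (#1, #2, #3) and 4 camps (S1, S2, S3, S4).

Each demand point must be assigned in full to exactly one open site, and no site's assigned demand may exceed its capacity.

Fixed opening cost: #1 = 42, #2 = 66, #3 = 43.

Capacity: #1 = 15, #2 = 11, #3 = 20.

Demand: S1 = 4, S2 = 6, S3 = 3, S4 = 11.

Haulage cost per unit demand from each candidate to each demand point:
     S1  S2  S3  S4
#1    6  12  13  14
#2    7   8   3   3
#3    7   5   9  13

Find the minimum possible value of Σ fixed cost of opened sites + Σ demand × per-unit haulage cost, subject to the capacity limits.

Open {#2, #3}; cheapest assignment that respects the capacities:
  #2 (cap 11, load 11): S4 — cost 11×3 = 33
  #3 (cap 20, load 13): S1, S2, S3 — cost 4×7 + 6×5 + 3×9 = 85
  Shipping 118, fixed 109 → total 227.
  Any other capacity-feasible assignment to {#2, #3} ships for at least 118.
Compare {#1, #2, #3}: its best feasible assignment gives total 265.
Compare {#1, #2}: its best feasible assignment gives total 276.
Every other set of open sites that can feasibly serve all demand totals ≥ 265 even under its best assignment. Minimum: 227.

227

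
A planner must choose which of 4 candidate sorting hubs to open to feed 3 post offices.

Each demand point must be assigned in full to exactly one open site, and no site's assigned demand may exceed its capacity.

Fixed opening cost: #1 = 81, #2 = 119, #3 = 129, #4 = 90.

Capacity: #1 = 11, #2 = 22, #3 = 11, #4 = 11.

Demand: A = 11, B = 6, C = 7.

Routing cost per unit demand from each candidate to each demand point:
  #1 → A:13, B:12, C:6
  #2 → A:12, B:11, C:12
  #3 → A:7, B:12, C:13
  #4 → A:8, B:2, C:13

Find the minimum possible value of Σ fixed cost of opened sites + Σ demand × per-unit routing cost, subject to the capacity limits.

Open {#1, #3, #4}; cheapest assignment that respects the capacities:
  #1 (cap 11, load 7): C — cost 7×6 = 42
  #3 (cap 11, load 11): A — cost 11×7 = 77
  #4 (cap 11, load 6): B — cost 6×2 = 12
  Shipping 131, fixed 300 → total 431.
  Any other capacity-feasible assignment to {#1, #3, #4} ships for at least 131.
Compare {#2, #4}: its best feasible assignment gives total 437.
Compare {#1, #2}: its best feasible assignment gives total 440.
Every other set of open sites that can feasibly serve all demand totals ≥ 437 even under its best assignment. Minimum: 431.

431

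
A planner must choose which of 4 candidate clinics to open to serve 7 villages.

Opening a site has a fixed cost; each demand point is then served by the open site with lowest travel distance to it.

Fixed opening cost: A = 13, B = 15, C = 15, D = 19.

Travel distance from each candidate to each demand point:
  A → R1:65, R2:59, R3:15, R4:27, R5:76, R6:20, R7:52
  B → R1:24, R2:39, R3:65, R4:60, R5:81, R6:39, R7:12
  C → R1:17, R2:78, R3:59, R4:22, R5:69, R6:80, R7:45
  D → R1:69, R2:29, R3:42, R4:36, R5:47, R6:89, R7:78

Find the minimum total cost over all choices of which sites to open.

221

Open {A, B, D}: assign each demand point to its cheapest open site.
  R1→B 24, R2→D 29, R3→A 15, R4→A 27, R5→D 47, R6→A 20, R7→B 12
  travel distance 174, fixed 47 → total 221.
Compare {A, B, C, D}: travel distance 162 + fixed 62 = 224.
Compare {A, B, C}: travel distance 194 + fixed 43 = 237.
Compare {A, B}: travel distance 213 + fixed 28 = 241.
All other subsets cost ≥ 224. Minimum total cost: 221.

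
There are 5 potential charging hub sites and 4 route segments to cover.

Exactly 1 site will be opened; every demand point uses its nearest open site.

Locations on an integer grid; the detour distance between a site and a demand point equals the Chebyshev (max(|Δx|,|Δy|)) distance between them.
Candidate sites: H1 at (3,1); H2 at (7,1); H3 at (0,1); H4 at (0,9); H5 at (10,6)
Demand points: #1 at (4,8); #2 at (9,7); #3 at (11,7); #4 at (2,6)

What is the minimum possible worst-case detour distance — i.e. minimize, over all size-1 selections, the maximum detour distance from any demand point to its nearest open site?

7

Open {H2}.
  Farthest demand point is #1 at detour distance 7 (to H2); all others are ≤ 7.
With {H1} the worst case is 8.
With {H5} the worst case is 8.
No size-1 selection achieves below 7.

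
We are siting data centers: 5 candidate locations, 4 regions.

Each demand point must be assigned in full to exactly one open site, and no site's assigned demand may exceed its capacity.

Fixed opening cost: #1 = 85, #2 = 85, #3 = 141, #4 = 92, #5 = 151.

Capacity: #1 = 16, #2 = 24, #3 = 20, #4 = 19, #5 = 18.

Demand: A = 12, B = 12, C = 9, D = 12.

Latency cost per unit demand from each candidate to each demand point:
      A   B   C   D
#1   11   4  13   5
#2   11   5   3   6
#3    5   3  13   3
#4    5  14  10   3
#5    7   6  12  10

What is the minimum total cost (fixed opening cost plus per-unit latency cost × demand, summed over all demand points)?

Open {#1, #2, #4}; cheapest assignment that respects the capacities:
  #1 (cap 16, load 12): B — cost 12×4 = 48
  #2 (cap 24, load 21): C, D — cost 9×3 + 12×6 = 99
  #4 (cap 19, load 12): A — cost 12×5 = 60
  Shipping 207, fixed 262 → total 469.
  Any other capacity-feasible assignment to {#1, #2, #4} ships for at least 207.
Compare {#2, #3, #4}: its best feasible assignment gives total 501.
Compare {#1, #2, #3}: its best feasible assignment gives total 518.
Every other set of open sites that can feasibly serve all demand totals ≥ 501 even under its best assignment. Minimum: 469.

469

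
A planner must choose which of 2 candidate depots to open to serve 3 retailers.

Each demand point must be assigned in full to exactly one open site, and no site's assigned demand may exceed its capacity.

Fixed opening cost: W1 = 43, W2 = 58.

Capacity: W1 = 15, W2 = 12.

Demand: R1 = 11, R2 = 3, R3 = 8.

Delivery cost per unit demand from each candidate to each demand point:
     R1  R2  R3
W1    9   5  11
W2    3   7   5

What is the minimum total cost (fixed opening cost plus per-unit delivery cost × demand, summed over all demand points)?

237

Open {W1, W2}; cheapest assignment that respects the capacities:
  W1 (cap 15, load 11): R2, R3 — cost 3×5 + 8×11 = 103
  W2 (cap 12, load 11): R1 — cost 11×3 = 33
  Shipping 136, fixed 101 → total 237.
  Any other capacity-feasible assignment to {W1, W2} ships for at least 136.
Total demand is 22 and no other set of sites has combined capacity ≥ 22, so {W1, W2} is the only feasible choice of open sites. Minimum: 237.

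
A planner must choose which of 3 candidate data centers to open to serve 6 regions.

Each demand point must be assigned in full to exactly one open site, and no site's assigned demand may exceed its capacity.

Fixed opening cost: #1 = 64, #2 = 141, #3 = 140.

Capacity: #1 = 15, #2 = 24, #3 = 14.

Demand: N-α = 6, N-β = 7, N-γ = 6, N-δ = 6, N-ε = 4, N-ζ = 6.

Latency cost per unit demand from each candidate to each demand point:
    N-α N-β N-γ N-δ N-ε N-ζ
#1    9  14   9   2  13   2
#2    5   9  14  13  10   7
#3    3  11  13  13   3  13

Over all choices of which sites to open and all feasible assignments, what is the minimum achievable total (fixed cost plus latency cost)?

446

Open {#1, #2}; cheapest assignment that respects the capacities:
  #1 (cap 15, load 12): N-γ, N-δ — cost 6×9 + 6×2 = 66
  #2 (cap 24, load 23): N-α, N-β, N-ε, N-ζ — cost 6×5 + 7×9 + 4×10 + 6×7 = 175
  Shipping 241, fixed 205 → total 446.
  Any other capacity-feasible assignment to {#1, #2} ships for at least 241.
Compare {#1, #2, #3}: its best feasible assignment gives total 546.
Compare {#2, #3}: its best feasible assignment gives total 600.
Every other set of open sites that can feasibly serve all demand totals ≥ 546 even under its best assignment. Minimum: 446.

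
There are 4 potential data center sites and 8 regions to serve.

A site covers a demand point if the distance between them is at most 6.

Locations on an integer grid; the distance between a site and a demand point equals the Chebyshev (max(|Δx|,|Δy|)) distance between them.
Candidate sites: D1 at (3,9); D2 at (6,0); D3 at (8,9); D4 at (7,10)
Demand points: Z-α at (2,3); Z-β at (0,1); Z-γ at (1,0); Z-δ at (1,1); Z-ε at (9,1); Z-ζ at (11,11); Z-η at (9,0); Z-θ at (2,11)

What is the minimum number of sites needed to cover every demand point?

2

Coverage sets (demand points within 6 of each site):
  D1: {Z-α, Z-θ}
  D2: {Z-α, Z-β, Z-γ, Z-δ, Z-ε, Z-η}
  D3: {Z-α, Z-ζ, Z-θ}
  D4: {Z-ζ, Z-θ}
No single site covers all 8 demand points.
But {D2, D3} covers everything, so the minimum is 2.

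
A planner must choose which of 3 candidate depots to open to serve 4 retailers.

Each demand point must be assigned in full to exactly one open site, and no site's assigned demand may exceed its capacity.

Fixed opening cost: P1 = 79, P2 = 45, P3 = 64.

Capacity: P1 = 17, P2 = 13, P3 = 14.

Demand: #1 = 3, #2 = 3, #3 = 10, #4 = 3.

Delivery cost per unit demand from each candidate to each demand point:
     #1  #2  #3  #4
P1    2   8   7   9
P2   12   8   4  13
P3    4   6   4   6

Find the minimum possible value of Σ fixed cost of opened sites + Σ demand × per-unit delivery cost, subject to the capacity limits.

197

Open {P2, P3}; cheapest assignment that respects the capacities:
  P2 (cap 13, load 10): #3 — cost 10×4 = 40
  P3 (cap 14, load 9): #1, #2, #4 — cost 3×4 + 3×6 + 3×6 = 48
  Shipping 88, fixed 109 → total 197.
  Any other capacity-feasible assignment to {P2, P3} ships for at least 88.
Compare {P1, P2}: its best feasible assignment gives total 221.
Compare {P1, P3}: its best feasible assignment gives total 231.
Every other set of open sites that can feasibly serve all demand totals ≥ 221 even under its best assignment. Minimum: 197.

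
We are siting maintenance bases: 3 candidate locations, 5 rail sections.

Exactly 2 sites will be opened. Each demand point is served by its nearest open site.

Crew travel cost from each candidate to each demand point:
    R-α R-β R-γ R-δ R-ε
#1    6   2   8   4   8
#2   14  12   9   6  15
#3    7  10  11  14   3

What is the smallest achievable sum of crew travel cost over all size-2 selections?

23

Open {#1, #3}.
  R-α→#1 6, R-β→#1 2, R-γ→#1 8, R-δ→#1 4, R-ε→#3 3  ⇒ total 23.
Compare {#1, #2}: total 28.
Compare {#2, #3}: total 35.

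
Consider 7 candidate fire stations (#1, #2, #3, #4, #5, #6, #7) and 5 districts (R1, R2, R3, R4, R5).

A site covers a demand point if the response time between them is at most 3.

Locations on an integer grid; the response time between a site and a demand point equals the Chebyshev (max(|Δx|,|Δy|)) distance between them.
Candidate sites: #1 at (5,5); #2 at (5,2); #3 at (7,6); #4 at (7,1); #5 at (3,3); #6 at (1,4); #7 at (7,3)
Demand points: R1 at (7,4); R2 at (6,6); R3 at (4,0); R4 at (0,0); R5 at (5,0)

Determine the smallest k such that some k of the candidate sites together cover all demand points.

Coverage sets (demand points within 3 of each site):
  #1: {R1, R2}
  #2: {R1, R3, R5}
  #3: {R1, R2}
  #4: {R1, R3, R5}
  #5: {R2, R3, R4, R5}
  #6: {}
  #7: {R1, R2, R3, R5}
No single site covers all 5 demand points.
But {#1, #5} covers everything, so the minimum is 2.

2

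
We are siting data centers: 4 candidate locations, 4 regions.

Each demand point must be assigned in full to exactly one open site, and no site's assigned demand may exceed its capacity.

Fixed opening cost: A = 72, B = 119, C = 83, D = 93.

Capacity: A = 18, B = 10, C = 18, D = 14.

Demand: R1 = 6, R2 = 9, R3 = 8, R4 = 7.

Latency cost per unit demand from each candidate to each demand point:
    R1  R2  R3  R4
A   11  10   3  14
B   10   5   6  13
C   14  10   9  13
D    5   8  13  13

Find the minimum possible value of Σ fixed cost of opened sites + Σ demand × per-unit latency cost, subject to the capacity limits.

400

Open {A, D}; cheapest assignment that respects the capacities:
  A (cap 18, load 17): R2, R3 — cost 9×10 + 8×3 = 114
  D (cap 14, load 13): R1, R4 — cost 6×5 + 7×13 = 121
  Shipping 235, fixed 165 → total 400.
  Any other capacity-feasible assignment to {A, D} ships for at least 235.
Compare {A, C}: its best feasible assignment gives total 426.
Compare {C, D}: its best feasible assignment gives total 459.
Every other set of open sites that can feasibly serve all demand totals ≥ 426 even under its best assignment. Minimum: 400.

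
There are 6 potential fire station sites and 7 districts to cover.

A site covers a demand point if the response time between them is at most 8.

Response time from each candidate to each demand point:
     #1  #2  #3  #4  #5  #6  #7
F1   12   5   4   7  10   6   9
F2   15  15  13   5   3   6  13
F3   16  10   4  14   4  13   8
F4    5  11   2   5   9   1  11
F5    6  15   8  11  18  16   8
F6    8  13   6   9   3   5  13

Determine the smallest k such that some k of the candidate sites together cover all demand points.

Coverage sets (demand points within 8 of each site):
  F1: {#2, #3, #4, #6}
  F2: {#4, #5, #6}
  F3: {#3, #5, #7}
  F4: {#1, #3, #4, #6}
  F5: {#1, #3, #7}
  F6: {#1, #3, #5, #6}
No 2 sites suffice: every size-2 union leaves at least one demand point uncovered.
But {F1, F2, F5} covers everything, so the minimum is 3.

3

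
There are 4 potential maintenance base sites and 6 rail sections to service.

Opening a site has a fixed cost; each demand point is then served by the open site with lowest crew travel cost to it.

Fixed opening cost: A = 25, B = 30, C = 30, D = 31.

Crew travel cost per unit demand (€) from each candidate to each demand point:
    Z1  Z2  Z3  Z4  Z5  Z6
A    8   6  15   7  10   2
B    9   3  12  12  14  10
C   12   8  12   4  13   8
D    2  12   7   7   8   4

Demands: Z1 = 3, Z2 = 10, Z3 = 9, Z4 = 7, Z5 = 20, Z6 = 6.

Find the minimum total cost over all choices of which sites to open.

393

Open {B, D}: assign each demand point to its cheapest open site.
  Z1→D 3×2=6, Z2→B 10×3=30, Z3→D 9×7=63, Z4→D 7×7=49, Z5→D 20×8=160, Z6→D 6×4=24
  crew travel cost 332, fixed 61 → total 393.
Compare {B, C, D}: crew travel cost 311 + fixed 91 = 402.
Compare {A, D}: crew travel cost 350 + fixed 56 = 406.
Compare {A, B, D}: crew travel cost 320 + fixed 86 = 406.
All other subsets cost ≥ 402. Minimum total cost: 393.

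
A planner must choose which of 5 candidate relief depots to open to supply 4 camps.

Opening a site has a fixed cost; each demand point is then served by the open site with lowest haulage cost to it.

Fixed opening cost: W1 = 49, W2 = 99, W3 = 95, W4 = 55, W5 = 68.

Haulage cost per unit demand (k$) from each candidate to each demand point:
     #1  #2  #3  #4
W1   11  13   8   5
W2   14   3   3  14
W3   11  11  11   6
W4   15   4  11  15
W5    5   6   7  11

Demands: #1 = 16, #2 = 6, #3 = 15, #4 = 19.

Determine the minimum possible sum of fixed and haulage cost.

Open {W1, W5}: assign each demand point to its cheapest open site.
  #1→W5 16×5=80, #2→W5 6×6=36, #3→W5 15×7=105, #4→W1 19×5=95
  haulage cost 316, fixed 117 → total 433.
Compare {W1, W2, W5}: haulage cost 238 + fixed 216 = 454.
Compare {W1, W4, W5}: haulage cost 304 + fixed 172 = 476.
Compare {W1, W2}: haulage cost 334 + fixed 148 = 482.
All other subsets cost ≥ 454. Minimum total cost: 433.

433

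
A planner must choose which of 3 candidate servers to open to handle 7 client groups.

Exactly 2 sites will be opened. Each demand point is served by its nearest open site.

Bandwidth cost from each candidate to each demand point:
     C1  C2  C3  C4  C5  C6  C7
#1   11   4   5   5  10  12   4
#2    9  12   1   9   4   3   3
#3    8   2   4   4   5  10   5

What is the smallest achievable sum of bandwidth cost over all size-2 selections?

25

Open {#2, #3}.
  C1→#3 8, C2→#3 2, C3→#2 1, C4→#3 4, C5→#2 4, C6→#2 3, C7→#2 3  ⇒ total 25.
Compare {#1, #2}: total 29.
Compare {#1, #3}: total 37.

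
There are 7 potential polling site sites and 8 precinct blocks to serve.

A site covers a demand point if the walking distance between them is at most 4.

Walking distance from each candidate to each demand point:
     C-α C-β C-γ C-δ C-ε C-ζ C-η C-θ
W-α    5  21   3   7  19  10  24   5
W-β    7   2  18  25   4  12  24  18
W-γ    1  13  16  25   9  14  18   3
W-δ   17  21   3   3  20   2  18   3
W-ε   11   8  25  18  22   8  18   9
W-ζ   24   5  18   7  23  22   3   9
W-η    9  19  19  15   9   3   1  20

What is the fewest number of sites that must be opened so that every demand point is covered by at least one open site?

4

Coverage sets (demand points within 4 of each site):
  W-α: {C-γ}
  W-β: {C-β, C-ε}
  W-γ: {C-α, C-θ}
  W-δ: {C-γ, C-δ, C-ζ, C-θ}
  W-ε: {}
  W-ζ: {C-η}
  W-η: {C-ζ, C-η}
No 3 sites suffice: every size-3 union leaves at least one demand point uncovered.
But {W-β, W-γ, W-δ, W-ζ} covers everything, so the minimum is 4.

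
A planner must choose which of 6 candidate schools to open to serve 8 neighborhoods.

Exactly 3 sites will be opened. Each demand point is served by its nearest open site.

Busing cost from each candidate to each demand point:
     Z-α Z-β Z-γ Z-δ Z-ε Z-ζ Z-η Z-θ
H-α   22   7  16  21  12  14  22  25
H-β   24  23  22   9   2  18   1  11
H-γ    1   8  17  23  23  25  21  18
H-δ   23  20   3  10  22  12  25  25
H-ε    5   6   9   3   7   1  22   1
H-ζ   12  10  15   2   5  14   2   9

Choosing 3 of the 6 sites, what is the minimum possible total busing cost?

22

Open {H-β, H-δ, H-ε}.
  Z-α→H-ε 5, Z-β→H-ε 6, Z-γ→H-δ 3, Z-δ→H-ε 3, Z-ε→H-β 2, Z-ζ→H-ε 1, Z-η→H-β 1, Z-θ→H-ε 1  ⇒ total 22.
Compare {H-β, H-γ, H-ε}: total 24.
Compare {H-δ, H-ε, H-ζ}: total 25.
No size-3 selection does better; minimum is 22.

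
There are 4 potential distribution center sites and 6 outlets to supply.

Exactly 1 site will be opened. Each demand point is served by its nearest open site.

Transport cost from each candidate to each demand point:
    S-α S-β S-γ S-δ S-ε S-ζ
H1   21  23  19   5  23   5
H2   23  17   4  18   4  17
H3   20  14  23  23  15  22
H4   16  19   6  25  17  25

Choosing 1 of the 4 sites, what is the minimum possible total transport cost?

83

Open {H2}.
  S-α→H2 23, S-β→H2 17, S-γ→H2 4, S-δ→H2 18, S-ε→H2 4, S-ζ→H2 17  ⇒ total 83.
Compare {H1}: total 96.
Compare {H4}: total 108.
No size-1 selection does better; minimum is 83.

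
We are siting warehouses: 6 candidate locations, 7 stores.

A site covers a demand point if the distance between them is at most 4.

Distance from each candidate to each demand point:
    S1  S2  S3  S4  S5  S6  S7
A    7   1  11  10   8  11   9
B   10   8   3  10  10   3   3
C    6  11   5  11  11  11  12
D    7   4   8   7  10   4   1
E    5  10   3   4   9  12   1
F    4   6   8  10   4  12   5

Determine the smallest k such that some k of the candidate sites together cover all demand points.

3

Coverage sets (demand points within 4 of each site):
  A: {S2}
  B: {S3, S6, S7}
  C: {}
  D: {S2, S6, S7}
  E: {S3, S4, S7}
  F: {S1, S5}
No 2 sites suffice: every size-2 union leaves at least one demand point uncovered.
But {D, E, F} covers everything, so the minimum is 3.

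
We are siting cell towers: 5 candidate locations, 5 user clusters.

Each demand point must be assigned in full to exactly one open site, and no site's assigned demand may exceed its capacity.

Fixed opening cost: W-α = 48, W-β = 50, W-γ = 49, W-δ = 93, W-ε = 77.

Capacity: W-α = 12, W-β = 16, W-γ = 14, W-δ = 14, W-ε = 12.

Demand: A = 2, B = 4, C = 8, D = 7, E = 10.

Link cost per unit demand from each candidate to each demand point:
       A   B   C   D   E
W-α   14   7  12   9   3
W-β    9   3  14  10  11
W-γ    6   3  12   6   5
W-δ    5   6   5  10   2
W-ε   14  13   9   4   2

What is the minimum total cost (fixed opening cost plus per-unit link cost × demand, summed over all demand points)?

Open {W-α, W-γ, W-δ}; cheapest assignment that respects the capacities:
  W-α (cap 12, load 10): E — cost 10×3 = 30
  W-γ (cap 14, load 11): B, D — cost 4×3 + 7×6 = 54
  W-δ (cap 14, load 10): A, C — cost 2×5 + 8×5 = 50
  Shipping 134, fixed 190 → total 324.
  Any other capacity-feasible assignment to {W-α, W-γ, W-δ} ships for at least 134.
Compare {W-α, W-γ, W-ε}: its best feasible assignment gives total 342.
Compare {W-γ, W-δ, W-ε}: its best feasible assignment gives total 343.
Every other set of open sites that can feasibly serve all demand totals ≥ 342 even under its best assignment. Minimum: 324.

324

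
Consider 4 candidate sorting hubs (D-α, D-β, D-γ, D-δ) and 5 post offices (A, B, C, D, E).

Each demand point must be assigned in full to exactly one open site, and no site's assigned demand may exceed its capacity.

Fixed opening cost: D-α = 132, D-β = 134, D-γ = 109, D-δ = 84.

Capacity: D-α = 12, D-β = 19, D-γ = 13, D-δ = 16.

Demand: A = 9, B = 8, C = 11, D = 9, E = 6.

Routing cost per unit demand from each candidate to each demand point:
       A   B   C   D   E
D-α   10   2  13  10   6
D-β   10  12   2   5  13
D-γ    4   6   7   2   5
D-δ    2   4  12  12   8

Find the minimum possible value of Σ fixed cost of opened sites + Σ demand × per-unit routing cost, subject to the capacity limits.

Open {D-β, D-γ, D-δ}; cheapest assignment that respects the capacities:
  D-β (cap 19, load 19): B, C — cost 8×12 + 11×2 = 118
  D-γ (cap 13, load 9): D — cost 9×2 = 18
  D-δ (cap 16, load 15): A, E — cost 9×2 + 6×8 = 66
  Shipping 202, fixed 327 → total 529.
  Any other capacity-feasible assignment to {D-β, D-γ, D-δ} ships for at least 202.
Compare {D-α, D-β, D-γ, D-δ}: its best feasible assignment gives total 581.
Compare {D-α, D-β, D-δ}: its best feasible assignment gives total 624.
Every other set of open sites that can feasibly serve all demand totals ≥ 581 even under its best assignment. Minimum: 529.

529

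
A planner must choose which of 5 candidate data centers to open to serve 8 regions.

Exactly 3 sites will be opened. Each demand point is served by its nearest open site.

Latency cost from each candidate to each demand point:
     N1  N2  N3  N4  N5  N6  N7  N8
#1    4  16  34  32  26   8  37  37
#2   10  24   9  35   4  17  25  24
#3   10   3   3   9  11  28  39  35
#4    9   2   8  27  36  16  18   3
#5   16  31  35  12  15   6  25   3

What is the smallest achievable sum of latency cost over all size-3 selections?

Open {#1, #3, #4}.
  N1→#1 4, N2→#4 2, N3→#3 3, N4→#3 9, N5→#3 11, N6→#1 8, N7→#4 18, N8→#4 3  ⇒ total 58.
Compare {#3, #4, #5}: total 61.
Compare {#2, #4, #5}: total 62.
No size-3 selection does better; minimum is 58.

58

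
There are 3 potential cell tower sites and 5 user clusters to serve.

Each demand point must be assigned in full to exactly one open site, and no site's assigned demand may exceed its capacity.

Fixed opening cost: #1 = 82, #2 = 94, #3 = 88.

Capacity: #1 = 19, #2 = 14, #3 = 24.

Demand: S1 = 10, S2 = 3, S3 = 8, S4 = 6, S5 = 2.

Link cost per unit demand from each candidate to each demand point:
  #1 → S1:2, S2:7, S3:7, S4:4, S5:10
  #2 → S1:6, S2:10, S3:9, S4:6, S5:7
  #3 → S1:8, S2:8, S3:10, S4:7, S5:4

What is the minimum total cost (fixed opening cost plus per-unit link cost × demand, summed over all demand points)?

320

Open {#1, #3}; cheapest assignment that respects the capacities:
  #1 (cap 19, load 18): S1, S3 — cost 10×2 + 8×7 = 76
  #3 (cap 24, load 11): S2, S4, S5 — cost 3×8 + 6×7 + 2×4 = 74
  Shipping 150, fixed 170 → total 320.
  Any other capacity-feasible assignment to {#1, #3} ships for at least 150.
Compare {#1, #2}: its best feasible assignment gives total 327.
Compare {#2, #3}: its best feasible assignment gives total 396.
Every other set of open sites that can feasibly serve all demand totals ≥ 327 even under its best assignment. Minimum: 320.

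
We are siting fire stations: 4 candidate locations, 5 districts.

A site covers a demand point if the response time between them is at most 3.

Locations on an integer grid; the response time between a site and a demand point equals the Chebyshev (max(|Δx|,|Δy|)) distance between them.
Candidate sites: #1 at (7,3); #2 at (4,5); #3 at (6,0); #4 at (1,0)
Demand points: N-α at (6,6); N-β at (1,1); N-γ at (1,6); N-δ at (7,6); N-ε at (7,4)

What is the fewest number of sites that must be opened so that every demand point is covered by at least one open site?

Coverage sets (demand points within 3 of each site):
  #1: {N-α, N-δ, N-ε}
  #2: {N-α, N-γ, N-δ, N-ε}
  #3: {}
  #4: {N-β}
No single site covers all 5 demand points.
But {#2, #4} covers everything, so the minimum is 2.

2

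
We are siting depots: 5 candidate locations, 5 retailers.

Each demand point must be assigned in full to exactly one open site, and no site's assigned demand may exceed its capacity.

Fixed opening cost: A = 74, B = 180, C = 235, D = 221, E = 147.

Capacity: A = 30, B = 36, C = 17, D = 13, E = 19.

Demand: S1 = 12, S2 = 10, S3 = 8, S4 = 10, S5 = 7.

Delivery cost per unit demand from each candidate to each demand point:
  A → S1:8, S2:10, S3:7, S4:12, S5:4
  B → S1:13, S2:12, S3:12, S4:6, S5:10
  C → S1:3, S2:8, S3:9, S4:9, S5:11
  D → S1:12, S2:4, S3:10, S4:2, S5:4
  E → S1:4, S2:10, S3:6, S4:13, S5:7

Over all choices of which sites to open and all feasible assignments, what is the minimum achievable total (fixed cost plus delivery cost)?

Open {A, E}; cheapest assignment that respects the capacities:
  A (cap 30, load 28): S2, S3, S4 — cost 10×10 + 8×7 + 10×12 = 276
  E (cap 19, load 19): S1, S5 — cost 12×4 + 7×7 = 97
  Shipping 373, fixed 221 → total 594.
  Any other capacity-feasible assignment to {A, E} ships for at least 373.
Compare {A, B}: its best feasible assignment gives total 614.
Compare {A, B, E}: its best feasible assignment gives total 693.
Every other set of open sites that can feasibly serve all demand totals ≥ 614 even under its best assignment. Minimum: 594.

594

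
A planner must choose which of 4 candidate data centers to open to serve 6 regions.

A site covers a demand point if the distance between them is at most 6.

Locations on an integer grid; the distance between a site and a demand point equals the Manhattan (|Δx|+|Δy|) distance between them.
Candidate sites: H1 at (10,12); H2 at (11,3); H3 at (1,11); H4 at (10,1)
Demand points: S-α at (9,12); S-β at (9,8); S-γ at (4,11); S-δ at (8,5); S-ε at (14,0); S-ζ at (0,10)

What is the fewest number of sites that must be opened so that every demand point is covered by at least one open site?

3

Coverage sets (demand points within 6 of each site):
  H1: {S-α, S-β}
  H2: {S-δ, S-ε}
  H3: {S-γ, S-ζ}
  H4: {S-δ, S-ε}
No 2 sites suffice: every size-2 union leaves at least one demand point uncovered.
But {H1, H2, H3} covers everything, so the minimum is 3.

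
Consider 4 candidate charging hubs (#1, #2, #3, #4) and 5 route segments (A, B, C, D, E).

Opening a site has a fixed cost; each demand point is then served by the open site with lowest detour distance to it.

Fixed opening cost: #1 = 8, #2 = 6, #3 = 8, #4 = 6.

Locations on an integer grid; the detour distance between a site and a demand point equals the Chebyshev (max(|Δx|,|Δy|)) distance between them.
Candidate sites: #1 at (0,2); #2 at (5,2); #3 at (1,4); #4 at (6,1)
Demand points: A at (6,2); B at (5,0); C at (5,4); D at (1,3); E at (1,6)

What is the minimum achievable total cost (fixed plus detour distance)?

19

Open {#2}: assign each demand point to its cheapest open site.
  A→#2 1, B→#2 2, C→#2 2, D→#2 4, E→#2 4
  detour distance 13, fixed 6 → total 19.
Compare {#4}: detour distance 15 + fixed 6 = 21.
Compare {#2, #3}: detour distance 8 + fixed 14 = 22.
Compare {#3, #4}: detour distance 8 + fixed 14 = 22.
All other subsets cost ≥ 21. Minimum total cost: 19.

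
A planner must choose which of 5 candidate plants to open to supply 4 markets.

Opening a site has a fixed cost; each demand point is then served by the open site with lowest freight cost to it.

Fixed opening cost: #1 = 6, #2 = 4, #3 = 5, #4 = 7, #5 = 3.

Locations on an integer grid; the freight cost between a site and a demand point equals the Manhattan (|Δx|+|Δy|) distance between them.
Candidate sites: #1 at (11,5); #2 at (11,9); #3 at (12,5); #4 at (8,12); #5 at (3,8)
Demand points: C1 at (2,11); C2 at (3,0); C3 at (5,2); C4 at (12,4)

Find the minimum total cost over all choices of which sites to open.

Open {#3, #5}: assign each demand point to its cheapest open site.
  C1→#5 4, C2→#5 8, C3→#5 8, C4→#3 1
  freight cost 21, fixed 8 → total 29.
Compare {#1, #5}: freight cost 22 + fixed 9 = 31.
Compare {#2, #5}: freight cost 26 + fixed 7 = 33.
Compare {#2, #3, #5}: freight cost 21 + fixed 12 = 33.
All other subsets cost ≥ 31. Minimum total cost: 29.

29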